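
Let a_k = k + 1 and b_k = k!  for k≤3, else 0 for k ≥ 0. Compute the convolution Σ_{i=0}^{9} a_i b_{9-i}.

Write out a_i and b_{9-i} for i = 0,…,9 and sum the products.
Σ = 1·0 + 2·0 + 3·0 + 4·0 + 5·0 + 6·0 + 7·6 + 8·2 + 9·1 + 10·1 = 77.

77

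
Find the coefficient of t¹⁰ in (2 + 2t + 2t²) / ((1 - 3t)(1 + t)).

The denominator gives the recurrence a_n = 2a_(n−1) + 3a_(n−2) for n ≥ 3; the numerator fixes a_0 = 2, a_1 = 6, a_2 = 20.
Iterating: 2, 6, 20, 58, 176, 526, 1580, 4738, 14216, 42646, 127940, so a_10 = 127940.

127940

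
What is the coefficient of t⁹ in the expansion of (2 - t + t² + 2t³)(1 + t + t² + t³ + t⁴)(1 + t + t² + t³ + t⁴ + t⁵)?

11

(2 - t + t² + 2t³) has coefficients 2,-1,1,2 for degrees 0…3.
(1 + t + t² + t³ + t⁴) has coefficients 1,1,1,1,1,0,0,0,0,0 for degrees 0…9.
Finally multiplying by (1 + t + t² + t³ + t⁴ + t⁵), the product of all factors after the first has coefficients 1,2,3,4,5,5,4,3,2,1 for degrees 0…9.
[t⁹] = 2·1 − 1·2 + 1·3 + 2·4 = 11.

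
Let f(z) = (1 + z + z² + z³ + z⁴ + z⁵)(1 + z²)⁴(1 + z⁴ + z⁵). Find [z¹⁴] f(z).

(1 + z + z² + z³ + z⁴ + z⁵) has coefficients 1,1,1,1,1,1 for degrees 0…5.
(1 + z²)⁴ has coefficients 1,0,4,0,6,0,4,0,1,0,0,0,0,0,0 for degrees 0…14.
Finally multiplying by (1 + z⁴ + z⁵), the product of all factors after the first has coefficients 1,0,4,0,7,1,8,4,7,6,4,4,1,1,0 for degrees 0…14.
[z¹⁴] = 1·0 + 1·1 + 1·1 + 1·4 + 1·4 + 1·6 = 16.

16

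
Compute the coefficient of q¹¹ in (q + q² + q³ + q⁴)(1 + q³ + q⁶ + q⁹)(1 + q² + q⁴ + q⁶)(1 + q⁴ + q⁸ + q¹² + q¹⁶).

12

(q + q² + q³ + q⁴) has coefficients 0,1,1,1,1 for degrees 0…4.
(1 + q³ + q⁶ + q⁹) has coefficients 1,0,0,1,0,0,1,0,0,1,0,0 for degrees 0…11.
Multiplying by (1 + q² + q⁴ + q⁶) gives running coefficients 1,0,1,1,1,1,2,1,1,2,1,1 for degrees 0…11.
Finally multiplying by (1 + q⁴ + q⁸ + q¹² + q¹⁶), the product of all factors after the first has coefficients 1,0,1,1,2,1,3,2,3,3,4,3 for degrees 0…11.
[q¹¹] = 1·4 + 1·3 + 1·3 + 1·2 = 12.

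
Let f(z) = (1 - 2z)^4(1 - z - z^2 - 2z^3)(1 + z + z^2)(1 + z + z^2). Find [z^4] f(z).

16

(1 - 2z)^4 has coefficients 1,-8,24,-32,16 for degrees 0…4.
(1 - z - z^2 - 2z^3) has coefficients 1,-1,-1,-2,0 for degrees 0…4.
Multiplying by (1 + z + z^2) gives running coefficients 1,0,-1,-4,-3 for degrees 0…4.
Finally multiplying by (1 + z + z^2), the product of all factors after the first has coefficients 1,1,0,-5,-8 for degrees 0…4.
[z^4] = 1·(-8) − 8·(-5) + 24·0 − 32·1 + 16·1 = 16.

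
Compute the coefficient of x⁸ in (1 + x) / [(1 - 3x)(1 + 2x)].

5300

Partial fractions give a closed form: a_n = (4/5)·3^n + (1/5)·(-2)^n.
At n = 8: a_8 = 5300.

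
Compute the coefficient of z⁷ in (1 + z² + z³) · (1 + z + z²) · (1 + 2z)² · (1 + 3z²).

55

(1 + z² + z³) has coefficients 1,0,1,1 for degrees 0…3.
(1 + z + z²) has coefficients 1,1,1,0,0,0,0,0 for degrees 0…7.
Multiplying by (1 + 2z)² gives running coefficients 1,5,9,8,4,0,0,0 for degrees 0…7.
Finally multiplying by (1 + 3z²), the product of all factors after the first has coefficients 1,5,12,23,31,24,12,0 for degrees 0…7.
[z⁷] = 1·0 + 1·24 + 1·31 = 55.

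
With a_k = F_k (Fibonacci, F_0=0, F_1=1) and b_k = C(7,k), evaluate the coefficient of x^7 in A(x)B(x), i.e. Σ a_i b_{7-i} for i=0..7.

Write out a_i and b_{7-i} for i = 0,…,7 and sum the products.
Σ = 0·1 + 1·7 + 1·21 + 2·35 + 3·35 + 5·21 + 8·7 + 13·1 = 377.

377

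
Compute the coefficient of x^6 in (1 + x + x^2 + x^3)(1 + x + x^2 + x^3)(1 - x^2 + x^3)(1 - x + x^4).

3

(1 + x + x^2 + x^3) has coefficients 1,1,1,1 for degrees 0…3.
(1 + x + x^2 + x^3) has coefficients 1,1,1,1,0,0,0 for degrees 0…6.
Multiplying by (1 - x^2 + x^3) gives running coefficients 1,1,0,1,0,0,1 for degrees 0…6.
Finally multiplying by (1 - x + x^4), the product of all factors after the first has coefficients 1,0,-1,1,0,1,1 for degrees 0…6.
[x^6] = 1·1 + 1·1 + 1·0 + 1·1 = 3.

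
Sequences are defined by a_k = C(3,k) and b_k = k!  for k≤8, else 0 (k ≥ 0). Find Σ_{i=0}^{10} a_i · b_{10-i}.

The convolution is the t^10 coefficient of A(t)B(t).
Σ = 1·0 + 3·0 + 3·40320 + 1·5040 + 0·720 + 0·120 + 0·24 + 0·6 + 0·2 + 0·1 + 0·1 = 126000.

126000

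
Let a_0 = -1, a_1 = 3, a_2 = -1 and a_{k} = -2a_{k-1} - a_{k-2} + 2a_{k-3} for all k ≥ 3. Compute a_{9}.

The ordinary generating function has denominator 1 + 2y + y^2 - 2y^3.
Iterating the recurrence: a_0,…,a_{9} = -1, 3, -1, -3, 13, -25, 31, -11, -59, 191.

191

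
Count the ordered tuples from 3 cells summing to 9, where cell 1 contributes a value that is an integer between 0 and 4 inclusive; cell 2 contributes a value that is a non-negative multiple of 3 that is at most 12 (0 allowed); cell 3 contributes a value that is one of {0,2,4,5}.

7

The generating function for the choices is (1 + x + x^2 + x^3 + x^4)·(1 + x^3 + x^6 + x^9 + x^12)·(1 + x^2 + x^4 + x^5); the count is [x^9].
(1 + x + x^2 + x^3 + x^4) has coefficients 1,1,1,1,1 for degrees 0…4.
(1 + x^3 + x^6 + x^9 + x^12) has coefficients 1,0,0,1,0,0,1,0,0,1 for degrees 0…9.
Finally multiplying by (1 + x^2 + x^4 + x^5), the product of all factors after the first has coefficients 1,0,1,1,1,2,1,1,2,1 for degrees 0…9.
[x^9] = 1·1 + 1·2 + 1·1 + 1·1 + 1·2 = 7.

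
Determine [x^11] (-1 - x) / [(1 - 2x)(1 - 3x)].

Partial fractions give a closed form: a_n = (3)·2^n + (-4)·3^n.
At n = 11: a_11 = -702444.

-702444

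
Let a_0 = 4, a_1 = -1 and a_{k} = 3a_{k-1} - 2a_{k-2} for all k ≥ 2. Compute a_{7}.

The ordinary generating function has denominator 1 - 3t + 2t^2.
Iterating the recurrence: a_0,…,a_{7} = 4, -1, -11, -31, -71, -151, -311, -631.

-631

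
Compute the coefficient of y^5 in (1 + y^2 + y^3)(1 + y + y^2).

(1 + y^2 + y^3) has coefficients 1,0,1,1 for degrees 0…3.
(1 + y + y^2) has coefficients 1,1,1,0,0,0 for degrees 0…5.
[y^5] = 1·0 + 1·0 + 1·1 = 1.

1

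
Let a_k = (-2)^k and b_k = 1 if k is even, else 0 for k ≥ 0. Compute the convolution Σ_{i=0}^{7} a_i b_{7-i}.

-170

Write out a_i and b_{7-i} for i = 0,…,7 and sum the products.
Σ = 1·0 − 2·1 + 4·0 − 8·1 + 16·0 − 32·1 + 64·0 − 128·1 = -170.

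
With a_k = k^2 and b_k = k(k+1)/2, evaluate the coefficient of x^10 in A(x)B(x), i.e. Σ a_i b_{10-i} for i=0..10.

2079

Write out a_i and b_{10-i} for i = 0,…,10 and sum the products.
Σ = 0·55 + 1·45 + 4·36 + 9·28 + 16·21 + 25·15 + 36·10 + 49·6 + 64·3 + 81·1 + 100·0 = 2079.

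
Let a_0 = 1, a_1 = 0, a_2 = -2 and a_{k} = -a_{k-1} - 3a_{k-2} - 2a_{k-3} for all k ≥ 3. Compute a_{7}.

The ordinary generating function has denominator 1 + x + 3x^2 + 2x^3.
Iterating the recurrence: a_0,…,a_{7} = 1, 0, -2, 0, 6, -2, -16, 10.

10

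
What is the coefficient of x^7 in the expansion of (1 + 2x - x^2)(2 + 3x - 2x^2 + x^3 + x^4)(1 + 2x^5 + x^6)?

(1 + 2x - x^2) has coefficients 1,2,-1 for degrees 0…2.
(2 + 3x - 2x^2 + x^3 + x^4) has coefficients 2,3,-2,1,1,0,0,0 for degrees 0…7.
Finally multiplying by (1 + 2x^5 + x^6), the product of all factors after the first has coefficients 2,3,-2,1,1,4,8,-1 for degrees 0…7.
[x^7] = 1·(-1) + 2·8 − 1·4 = 11.

11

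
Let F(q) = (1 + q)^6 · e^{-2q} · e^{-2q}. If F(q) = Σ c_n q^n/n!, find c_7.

1088

The EGF product rule gives c_7 = Σ_{k_1+k_2+k_3=7} C(7; k_1,k_2,k_3) · ∏ g_i(k_i), where (1+q)^6 gives the falling factorial (6)_k; e^{-2q} gives (-2)^k; e^{-2q} gives (-2)^k.
g_1(k) for k = 0…7: 1, 6, 30, 120, 360, 720, 720, 0.
g_2(k) for k = 0…7: 1, -2, 4, -8, 16, -32, 64, -128.
g_3(k) for k = 0…7: 1, -2, 4, -8, 16, -32, 64, -128.
First combine the last two factors: h(k) = Σ_j C(k,j)·g_2(j)·g_3(k−j) for k = 0…7: 1, -4, 16, -64, 256, -1024, 4096, -16384.
c_7 = Σ_k C(7,k)·g_1(k)·h(7−k) = 1·1·(-16384) + 7·6·4096 + 21·30·(-1024) + 35·120·256 + 35·360·(-64) + 21·720·16 + 7·720·(-4) = −16384 + 172032 − 645120 + 1075200 − 806400 + 241920 − 20160 = 1088.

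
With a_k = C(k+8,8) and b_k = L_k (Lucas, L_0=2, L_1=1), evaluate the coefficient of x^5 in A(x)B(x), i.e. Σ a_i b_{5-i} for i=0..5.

The convolution is the t^5 coefficient of A(t)B(t).
Σ = 1·11 + 9·7 + 45·4 + 165·3 + 495·1 + 1287·2 = 3818.

3818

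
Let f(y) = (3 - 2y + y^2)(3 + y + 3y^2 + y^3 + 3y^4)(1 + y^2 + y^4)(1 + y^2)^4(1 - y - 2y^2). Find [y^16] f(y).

(3 - 2y + y^2) has coefficients 3,-2,1 for degrees 0…2.
(3 + y + 3y^2 + y^3 + 3y^4) has coefficients 3,1,3,1,3,0,0,0,0,0,0,0,0,0,0,0,0 for degrees 0…16.
Multiplying by (1 + y^2 + y^4) gives running coefficients 3,1,6,2,9,2,6,1,3,0,0,0,0,0,0,0,0 for degrees 0…16.
Multiplying by (1 + y^2)^4 gives running coefficients 3,1,18,6,51,16,90,25,108,25,90,16,51,6,18,1,3 for degrees 0…16.
Finally multiplying by (1 - y - 2y^2), the product of all factors after the first has coefficients 3,-2,11,-14,9,-47,-28,-97,-97,-133,-151,-124,-145,-77,-90,-29,-34 for degrees 0…16.
[y^16] = 3·(-34) − 2·(-29) + 1·(-90) = -134.

-134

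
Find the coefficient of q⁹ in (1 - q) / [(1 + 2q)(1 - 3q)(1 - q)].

The denominator gives the recurrence a_n = 2a_(n−1) + 5a_(n−2) − 6a_(n−3) for n ≥ 3; the numerator fixes a_0 = 1, a_1 = 1, a_2 = 7.
Iterating: 1, 1, 7, 13, 55, 133, 463, 1261, 4039, 11605, so a_9 = 11605.

11605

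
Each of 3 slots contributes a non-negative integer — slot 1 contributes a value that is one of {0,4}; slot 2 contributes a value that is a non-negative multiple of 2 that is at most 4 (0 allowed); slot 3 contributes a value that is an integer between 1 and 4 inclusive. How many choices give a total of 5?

The generating function for the choices is (1 + y^4)·(1 + y^2 + y^4)·(y + y^2 + y^3 + y^4); the count is [y^5].
(1 + y^4) has coefficients 1,0,0,0,1 for degrees 0…4.
(1 + y^2 + y^4) has coefficients 1,0,1,0,1,0 for degrees 0…5.
Finally multiplying by (y + y^2 + y^3 + y^4), the product of all factors after the first has coefficients 0,1,1,2,2,2 for degrees 0…5.
[y^5] = 1·2 + 1·1 = 3.

3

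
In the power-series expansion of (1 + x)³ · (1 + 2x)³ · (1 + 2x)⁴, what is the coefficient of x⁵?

3276

(1 + x)³ has coefficients 1,3,3,1 for degrees 0…3.
(1 + 2x)³ has coefficients 1,6,12,8,0,0 for degrees 0…5.
Finally multiplying by (1 + 2x)⁴, the product of all factors after the first has coefficients 1,14,84,280,560,672 for degrees 0…5.
[x⁵] = 1·672 + 3·560 + 3·280 + 1·84 = 3276.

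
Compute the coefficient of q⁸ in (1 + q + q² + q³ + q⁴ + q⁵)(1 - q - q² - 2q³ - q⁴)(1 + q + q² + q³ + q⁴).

(1 + q + q² + q³ + q⁴ + q⁵) has coefficients 1,1,1,1,1,1 for degrees 0…5.
(1 - q - q² - 2q³ - q⁴) has coefficients 1,-1,-1,-2,-1,0,0,0,0 for degrees 0…8.
Finally multiplying by (1 + q + q² + q³ + q⁴), the product of all factors after the first has coefficients 1,0,-1,-3,-4,-5,-4,-3,-1 for degrees 0…8.
[q⁸] = 1·(-1) + 1·(-3) + 1·(-4) + 1·(-5) + 1·(-4) + 1·(-3) = -20.

-20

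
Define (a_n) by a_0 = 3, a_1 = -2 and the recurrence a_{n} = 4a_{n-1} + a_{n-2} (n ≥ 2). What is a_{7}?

The ordinary generating function has denominator 1 - 4t - t^2.
Iterating the recurrence: a_0,…,a_{7} = 3, -2, -5, -22, -93, -394, -1669, -7070.

-7070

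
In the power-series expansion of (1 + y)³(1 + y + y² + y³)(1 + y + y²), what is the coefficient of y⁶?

12

(1 + y)³ has coefficients 1,3,3,1 for degrees 0…3.
(1 + y + y² + y³) has coefficients 1,1,1,1,0,0,0 for degrees 0…6.
Finally multiplying by (1 + y + y²), the product of all factors after the first has coefficients 1,2,3,3,2,1,0 for degrees 0…6.
[y⁶] = 1·0 + 3·1 + 3·2 + 1·3 = 12.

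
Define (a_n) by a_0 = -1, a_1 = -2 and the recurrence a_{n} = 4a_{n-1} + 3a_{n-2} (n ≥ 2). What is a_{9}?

The ordinary generating function has denominator 1 - 4z - 3z^2.
Iterating the recurrence: a_0,…,a_{9} = -1, -2, -11, -50, -233, -1082, -5027, -23354, -108497, -504050.

-504050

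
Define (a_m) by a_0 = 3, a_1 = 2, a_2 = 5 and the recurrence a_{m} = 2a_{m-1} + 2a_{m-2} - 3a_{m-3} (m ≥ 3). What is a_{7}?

The ordinary generating function has denominator 1 - 2z - 2z^2 + 3z^3.
Iterating the recurrence: a_0,…,a_{7} = 3, 2, 5, 5, 14, 23, 59, 122.

122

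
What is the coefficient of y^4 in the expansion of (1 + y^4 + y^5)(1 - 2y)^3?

1

(1 + y^4 + y^5) has coefficients 1,0,0,0,1 for degrees 0…4.
(1 - 2y)^3 has coefficients 1,-6,12,-8,0 for degrees 0…4.
[y^4] = 1·0 + 1·1 = 1.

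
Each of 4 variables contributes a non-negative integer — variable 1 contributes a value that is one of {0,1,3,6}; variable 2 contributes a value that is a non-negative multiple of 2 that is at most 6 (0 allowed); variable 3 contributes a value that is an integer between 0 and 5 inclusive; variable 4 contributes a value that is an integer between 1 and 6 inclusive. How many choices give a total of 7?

The generating function for the choices is (1 + x + x³ + x⁶)·(1 + x² + x⁴ + x⁶)·(1 + x + x² + x³ + x⁴ + x⁵)·(x + x² + x³ + x⁴ + x⁵ + x⁶); the count is [x⁷].
(1 + x + x³ + x⁶) has coefficients 1,1,0,1,0,0,1 for degrees 0…6.
(1 + x² + x⁴ + x⁶) has coefficients 1,0,1,0,1,0,1,0 for degrees 0…7.
Multiplying by (1 + x + x² + x³ + x⁴ + x⁵) gives running coefficients 1,1,2,2,3,3,3,3 for degrees 0…7.
Finally multiplying by (x + x² + x³ + x⁴ + x⁵ + x⁶), the product of all factors after the first has coefficients 0,1,2,4,6,9,12,14 for degrees 0…7.
[x⁷] = 1·14 + 1·12 + 1·6 + 1·1 = 33.

33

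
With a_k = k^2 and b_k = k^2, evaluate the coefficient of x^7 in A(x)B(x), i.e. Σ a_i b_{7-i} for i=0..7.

Write out a_i and b_{7-i} for i = 0,…,7 and sum the products.
Σ = 0·49 + 1·36 + 4·25 + 9·16 + 16·9 + 25·4 + 36·1 + 49·0 = 560.

560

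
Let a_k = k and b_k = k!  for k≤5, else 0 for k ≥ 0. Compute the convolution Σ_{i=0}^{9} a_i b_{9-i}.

This is [x^9] in the product of the two ordinary generating functions.
Σ = 0·0 + 1·0 + 2·0 + 3·0 + 4·120 + 5·24 + 6·6 + 7·2 + 8·1 + 9·1 = 667.

667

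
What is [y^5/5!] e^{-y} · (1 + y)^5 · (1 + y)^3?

1159

The EGF product rule gives c_5 = Σ_{k_1+k_2+k_3=5} C(5; k_1,k_2,k_3) · ∏ g_i(k_i), where e^{-y} gives (-1)^k; (1+y)^5 gives the falling factorial (5)_k; (1+y)^3 gives the falling factorial (3)_k.
g_1(k) for k = 0…5: 1, -1, 1, -1, 1, -1.
g_2(k) for k = 0…5: 1, 5, 20, 60, 120, 120.
g_3(k) for k = 0…5: 1, 3, 6, 6, 0, 0.
First combine the last two factors: h(k) = Σ_j C(k,j)·g_2(j)·g_3(k−j) for k = 0…5: 1, 8, 56, 336, 1680, 6720.
c_5 = Σ_k C(5,k)·g_1(k)·h(5−k) = 1·1·6720 + 5·(-1)·1680 + 10·1·336 + 10·(-1)·56 + 5·1·8 + 1·(-1)·1 = 6720 − 8400 + 3360 − 560 + 40 − 1 = 1159.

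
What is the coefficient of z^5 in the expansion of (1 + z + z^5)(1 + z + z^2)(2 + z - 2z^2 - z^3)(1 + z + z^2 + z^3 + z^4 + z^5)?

(1 + z + z^5) has coefficients 1,1,0,0,0,1 for degrees 0…5.
(1 + z + z^2) has coefficients 1,1,1,0,0,0 for degrees 0…5.
Multiplying by (2 + z - 2z^2 - z^3) gives running coefficients 2,3,1,-2,-3,-1 for degrees 0…5.
Finally multiplying by (1 + z + z^2 + z^3 + z^4 + z^5), the product of all factors after the first has coefficients 2,5,6,4,1,0 for degrees 0…5.
[z^5] = 1·0 + 1·1 + 1·2 = 3.

3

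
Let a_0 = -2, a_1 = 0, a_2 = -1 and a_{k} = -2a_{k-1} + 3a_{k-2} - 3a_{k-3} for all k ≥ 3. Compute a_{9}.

The ordinary generating function has denominator 1 + 2y - 3y^2 + 3y^3.
Iterating the recurrence: a_0,…,a_{9} = -2, 0, -1, 8, -19, 65, -211, 674, -2176, 7007.

7007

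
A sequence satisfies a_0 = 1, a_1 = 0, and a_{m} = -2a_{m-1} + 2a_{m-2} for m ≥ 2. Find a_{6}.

88

The ordinary generating function has denominator 1 + 2t - 2t^2.
Iterating the recurrence: a_0,…,a_{6} = 1, 0, 2, -4, 12, -32, 88.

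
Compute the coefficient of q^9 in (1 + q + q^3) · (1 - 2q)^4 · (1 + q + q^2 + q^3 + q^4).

24

(1 + q + q^3) has coefficients 1,1,0,1 for degrees 0…3.
(1 - 2q)^4 has coefficients 1,-8,24,-32,16,0,0,0,0,0 for degrees 0…9.
Finally multiplying by (1 + q + q^2 + q^3 + q^4), the product of all factors after the first has coefficients 1,-7,17,-15,1,0,8,-16,16,0 for degrees 0…9.
[q^9] = 1·0 + 1·16 + 1·8 = 24.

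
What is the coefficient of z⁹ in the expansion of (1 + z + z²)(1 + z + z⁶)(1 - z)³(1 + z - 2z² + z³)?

(1 + z + z²) has coefficients 1,1,1 for degrees 0…2.
(1 + z + z⁶) has coefficients 1,1,0,0,0,0,1,0,0,0 for degrees 0…9.
Multiplying by (1 - z)³ gives running coefficients 1,-2,0,2,-1,0,1,-3,3,-1 for degrees 0…9.
Finally multiplying by (1 + z - 2z² + z³), the product of all factors after the first has coefficients 1,-1,-4,7,-1,-5,5,-3,-2,9 for degrees 0…9.
[z⁹] = 1·9 + 1·(-2) + 1·(-3) = 4.

4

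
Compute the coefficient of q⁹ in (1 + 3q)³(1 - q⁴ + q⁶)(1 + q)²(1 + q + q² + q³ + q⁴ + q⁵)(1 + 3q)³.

8505

(1 + 3q)³ has coefficients 1,9,27,27 for degrees 0…3.
(1 - q⁴ + q⁶) has coefficients 1,0,0,0,-1,0,1,0,0,0 for degrees 0…9.
Multiplying by (1 + q)² gives running coefficients 1,2,1,0,-1,-2,0,2,1,0 for degrees 0…9.
Multiplying by (1 + q + q² + q³ + q⁴ + q⁵) gives running coefficients 1,3,4,4,3,1,0,0,0,0 for degrees 0…9.
Finally multiplying by (1 + 3q)³, the product of all factors after the first has coefficients 1,12,58,148,228,244,198,108,27,0 for degrees 0…9.
[q⁹] = 1·0 + 9·27 + 27·108 + 27·198 = 8505.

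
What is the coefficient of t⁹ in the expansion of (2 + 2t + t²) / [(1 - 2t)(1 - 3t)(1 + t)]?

120800

Partial fractions give a closed form: a_n = (-13/3)·2^n + (25/4)·3^n + (1/12)·(-1)^n.
At n = 9: a_9 = 120800.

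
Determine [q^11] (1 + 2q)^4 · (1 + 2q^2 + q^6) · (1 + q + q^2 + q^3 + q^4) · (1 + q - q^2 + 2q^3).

418

(1 + 2q)^4 has coefficients 1,8,24,32,16 for degrees 0…4.
(1 + 2q^2 + q^6) has coefficients 1,0,2,0,0,0,1,0,0,0,0,0 for degrees 0…11.
Multiplying by (1 + q + q^2 + q^3 + q^4) gives running coefficients 1,1,3,3,3,2,3,1,1,1,1,0 for degrees 0…11.
Finally multiplying by (1 + q - q^2 + 2q^3), the product of all factors after the first has coefficients 1,2,3,7,5,8,8,8,3,7,3,2 for degrees 0…11.
[q^11] = 1·2 + 8·3 + 24·7 + 32·3 + 16·8 = 418.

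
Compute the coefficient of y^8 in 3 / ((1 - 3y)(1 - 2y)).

57513

Partial fractions give a closed form: a_n = (9)·3^n + (-6)·2^n.
At n = 8: a_8 = 57513.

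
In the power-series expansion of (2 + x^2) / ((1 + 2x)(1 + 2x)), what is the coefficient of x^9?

-11264

The denominator gives the recurrence a_n = −4a_(n−1) − 4a_(n−2) for n ≥ 3; the numerator fixes a_0 = 2, a_1 = -8, a_2 = 25.
Iterating: 2, -8, 25, -68, 172, -416, 976, -2240, 5056, -11264, so a_9 = -11264.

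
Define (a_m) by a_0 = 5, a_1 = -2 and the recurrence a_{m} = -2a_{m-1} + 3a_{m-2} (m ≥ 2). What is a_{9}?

The ordinary generating function has denominator 1 + 2q - 3q^2.
Iterating the recurrence: a_0,…,a_{9} = 5, -2, 19, -44, 145, -422, 1279, -3824, 11485, -34442.

-34442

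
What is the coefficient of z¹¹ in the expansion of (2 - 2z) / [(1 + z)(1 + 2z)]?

Partial fractions give a closed form: a_n = (-4)·(-1)^n + (6)·(-2)^n.
At n = 11: a_11 = -12284.

-12284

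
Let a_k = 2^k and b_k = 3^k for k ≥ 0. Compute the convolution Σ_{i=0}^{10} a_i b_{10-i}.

175099

This is [x^10] in the product of the two ordinary generating functions.
Σ = 1·59049 + 2·19683 + 4·6561 + 8·2187 + 16·729 + 32·243 + 64·81 + 128·27 + 256·9 + 512·3 + 1024·1 = 175099.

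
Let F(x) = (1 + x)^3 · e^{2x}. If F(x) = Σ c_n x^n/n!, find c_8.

24832

The EGF product rule gives c_8 = Σ_{k_1+k_2=8} C(8; k_1,k_2) · ∏ g_i(k_i), where (1+x)^3 gives the falling factorial (3)_k; e^{2x} gives (2)^k.
g_1(k) for k = 0…8: 1, 3, 6, 6, 0, 0, 0, 0, 0.
g_2(k) for k = 0…8: 1, 2, 4, 8, 16, 32, 64, 128, 256.
c_8 = Σ_k C(8,k)·g_1(k)·g_2(8−k) = 1·1·256 + 8·3·128 + 28·6·64 + 56·6·32 = 256 + 3072 + 10752 + 10752 = 24832.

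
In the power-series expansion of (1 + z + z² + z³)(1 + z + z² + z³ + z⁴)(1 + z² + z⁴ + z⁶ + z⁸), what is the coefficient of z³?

6

(1 + z + z² + z³) has coefficients 1,1,1,1 for degrees 0…3.
(1 + z + z² + z³ + z⁴) has coefficients 1,1,1,1 for degrees 0…3.
Finally multiplying by (1 + z² + z⁴ + z⁶ + z⁸), the product of all factors after the first has coefficients 1,1,2,2 for degrees 0…3.
[z³] = 1·2 + 1·2 + 1·1 + 1·1 = 6.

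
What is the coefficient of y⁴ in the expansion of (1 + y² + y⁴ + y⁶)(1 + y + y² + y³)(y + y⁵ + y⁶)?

2

(1 + y² + y⁴ + y⁶) has coefficients 1,0,1,0,1 for degrees 0…4.
(1 + y + y² + y³) has coefficients 1,1,1,1,0 for degrees 0…4.
Finally multiplying by (y + y⁵ + y⁶), the product of all factors after the first has coefficients 0,1,1,1,1 for degrees 0…4.
[y⁴] = 1·1 + 1·1 + 1·0 = 2.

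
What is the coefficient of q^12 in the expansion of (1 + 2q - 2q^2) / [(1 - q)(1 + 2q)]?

The denominator gives the recurrence a_n = −a_(n−1) + 2a_(n−2) for n ≥ 3; the numerator fixes a_0 = 1, a_1 = 1, a_2 = -1.
Iterating: 1, 1, -1, 3, -5, 11, -21, 43, -85, 171, -341, 683, -1365, so a_12 = -1365.

-1365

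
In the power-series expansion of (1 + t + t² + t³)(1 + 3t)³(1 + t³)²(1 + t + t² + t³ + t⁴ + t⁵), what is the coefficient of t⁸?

714

(1 + t + t² + t³) has coefficients 1,1,1,1 for degrees 0…3.
(1 + 3t)³ has coefficients 1,9,27,27,0,0,0,0,0 for degrees 0…8.
Multiplying by (1 + t³)² gives running coefficients 1,9,27,29,18,54,55,9,27 for degrees 0…8.
Finally multiplying by (1 + t + t² + t³ + t⁴ + t⁵), the product of all factors after the first has coefficients 1,10,37,66,84,138,192,192,192 for degrees 0…8.
[t⁸] = 1·192 + 1·192 + 1·192 + 1·138 = 714.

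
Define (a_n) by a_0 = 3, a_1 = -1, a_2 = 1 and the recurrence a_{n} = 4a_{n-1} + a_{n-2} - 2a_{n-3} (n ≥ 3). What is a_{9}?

The ordinary generating function has denominator 1 - 4x - x^2 + 2x^3.
Iterating the recurrence: a_0,…,a_{9} = 3, -1, 1, -3, -9, -41, -167, -691, -2849, -11753.

-11753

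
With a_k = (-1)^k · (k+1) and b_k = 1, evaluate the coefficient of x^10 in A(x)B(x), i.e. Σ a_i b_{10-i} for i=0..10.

The convolution is the x^10 coefficient of A(x)B(x).
Σ = 1·1 − 2·1 + 3·1 − 4·1 + 5·1 − 6·1 + 7·1 − 8·1 + 9·1 − 10·1 + 11·1 = 6.

6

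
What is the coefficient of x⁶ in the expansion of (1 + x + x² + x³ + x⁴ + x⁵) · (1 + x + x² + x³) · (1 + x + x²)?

11

(1 + x + x² + x³ + x⁴ + x⁵) has coefficients 1,1,1,1,1,1 for degrees 0…5.
(1 + x + x² + x³) has coefficients 1,1,1,1,0,0,0 for degrees 0…6.
Finally multiplying by (1 + x + x²), the product of all factors after the first has coefficients 1,2,3,3,2,1,0 for degrees 0…6.
[x⁶] = 1·0 + 1·1 + 1·2 + 1·3 + 1·3 + 1·2 = 11.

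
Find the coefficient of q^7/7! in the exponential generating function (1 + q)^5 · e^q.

The EGF product rule gives c_7 = Σ_{k_1+k_2=7} C(7; k_1,k_2) · ∏ g_i(k_i), where (1+q)^5 gives the falling factorial (5)_k; e^q gives (1)^k.
g_1(k) for k = 0…7: 1, 5, 20, 60, 120, 120, 0, 0.
g_2(k) for k = 0…7: 1, 1, 1, 1, 1, 1, 1, 1.
c_7 = Σ_k C(7,k)·g_1(k)·g_2(7−k) = 1·1·1 + 7·5·1 + 21·20·1 + 35·60·1 + 35·120·1 + 21·120·1 = 1 + 35 + 420 + 2100 + 4200 + 2520 = 9276.

9276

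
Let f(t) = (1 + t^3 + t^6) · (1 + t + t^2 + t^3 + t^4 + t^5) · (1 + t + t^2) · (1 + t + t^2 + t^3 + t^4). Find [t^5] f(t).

(1 + t^3 + t^6) has coefficients 1,0,0,1,0,0 for degrees 0…5.
(1 + t + t^2 + t^3 + t^4 + t^5) has coefficients 1,1,1,1,1,1 for degrees 0…5.
Multiplying by (1 + t + t^2) gives running coefficients 1,2,3,3,3,3 for degrees 0…5.
Finally multiplying by (1 + t + t^2 + t^3 + t^4), the product of all factors after the first has coefficients 1,3,6,9,12,14 for degrees 0…5.
[t^5] = 1·14 + 1·6 = 20.

20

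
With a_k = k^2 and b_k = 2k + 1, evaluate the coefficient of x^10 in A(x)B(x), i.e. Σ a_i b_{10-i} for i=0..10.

2035

The convolution is the t^10 coefficient of A(t)B(t).
Σ = 0·21 + 1·19 + 4·17 + 9·15 + 16·13 + 25·11 + 36·9 + 49·7 + 64·5 + 81·3 + 100·1 = 2035.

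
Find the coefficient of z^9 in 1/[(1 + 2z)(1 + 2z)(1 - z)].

The denominator gives the recurrence a_n = −3a_(n−1) + 4a_(n−3) for n ≥ 3; the numerator fixes a_0 = 1, a_1 = -3, a_2 = 9.
Iterating: 1, -3, 9, -23, 57, -135, 313, -711, 1593, -3527, so a_9 = -3527.

-3527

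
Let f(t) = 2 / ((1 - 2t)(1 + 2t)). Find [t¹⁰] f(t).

Partial fractions give a closed form: a_n = (1)·2^n + (1)·(-2)^n.
At n = 10: a_10 = 2048.

2048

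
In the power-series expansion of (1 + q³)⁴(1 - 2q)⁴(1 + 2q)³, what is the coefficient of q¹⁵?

(1 + q³)⁴ has coefficients 1,0,0,4,0,0,6,0,0,4,0,0,1 for degrees 0…12.
(1 - 2q)⁴ has coefficients 1,-8,24,-32,16,0,0,0,0,0,0,0,0,0,0,0 for degrees 0…15.
Finally multiplying by (1 + 2q)³, the product of all factors after the first has coefficients 1,-2,-12,24,48,-96,-64,128,0,0,0,0,0,0,0,0 for degrees 0…15.
[q¹⁵] = 1·0 + 4·0 + 6·0 + 4·(-64) + 1·24 = -232.

-232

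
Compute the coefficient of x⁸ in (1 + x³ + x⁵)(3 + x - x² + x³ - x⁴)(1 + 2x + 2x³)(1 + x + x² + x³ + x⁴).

27

(1 + x³ + x⁵) has coefficients 1,0,0,1,0,1 for degrees 0…5.
(3 + x - x² + x³ - x⁴) has coefficients 3,1,-1,1,-1,0,0,0,0 for degrees 0…8.
Multiplying by (1 + 2x + 2x³) gives running coefficients 3,7,1,5,3,-4,2,-2,0 for degrees 0…8.
Finally multiplying by (1 + x + x² + x³ + x⁴), the product of all factors after the first has coefficients 3,10,11,16,19,12,7,4,-1 for degrees 0…8.
[x⁸] = 1·(-1) + 1·12 + 1·16 = 27.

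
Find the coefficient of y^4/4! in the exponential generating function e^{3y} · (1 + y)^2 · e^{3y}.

The EGF product rule gives c_4 = Σ_{k_1+k_2+k_3=4} C(4; k_1,k_2,k_3) · ∏ g_i(k_i), where e^{3y} gives (3)^k; (1+y)^2 gives the falling factorial (2)_k; e^{3y} gives (3)^k.
g_1(k) for k = 0…4: 1, 3, 9, 27, 81.
g_2(k) for k = 0…4: 1, 2, 2, 0, 0.
g_3(k) for k = 0…4: 1, 3, 9, 27, 81.
First combine the last two factors: h(k) = Σ_j C(k,j)·g_2(j)·g_3(k−j) for k = 0…4: 1, 5, 23, 99, 405.
c_4 = Σ_k C(4,k)·g_1(k)·h(4−k) = 1·1·405 + 4·3·99 + 6·9·23 + 4·27·5 + 1·81·1 = 405 + 1188 + 1242 + 540 + 81 = 3456.

3456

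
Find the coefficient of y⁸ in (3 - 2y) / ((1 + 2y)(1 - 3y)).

9595

The denominator gives the recurrence a_n = a_(n−1) + 6a_(n−2) for n ≥ 2; the numerator fixes a_0 = 3, a_1 = 1.
Iterating: 3, 1, 19, 25, 139, 289, 1123, 2857, 9595, so a_8 = 9595.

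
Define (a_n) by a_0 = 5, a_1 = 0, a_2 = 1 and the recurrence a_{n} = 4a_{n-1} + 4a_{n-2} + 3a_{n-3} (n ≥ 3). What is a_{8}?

48001

The ordinary generating function has denominator 1 - 4z - 4z^2 - 3z^3.
Iterating the recurrence: a_0,…,a_{8} = 5, 0, 1, 19, 80, 399, 1973, 9728, 48001.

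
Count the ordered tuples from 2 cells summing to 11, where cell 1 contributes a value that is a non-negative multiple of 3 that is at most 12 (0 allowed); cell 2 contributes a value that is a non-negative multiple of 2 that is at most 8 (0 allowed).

The generating function for the choices is (1 + t³ + t⁶ + t⁹ + t¹²)·(1 + t² + t⁴ + t⁶ + t⁸); the count is [t¹¹].
(1 + t³ + t⁶ + t⁹ + t¹²) has coefficients 1,0,0,1,0,0,1,0,0,1,0,0 for degrees 0…11.
(1 + t² + t⁴ + t⁶ + t⁸) has coefficients 1,0,1,0,1,0,1,0,1,0,0,0 for degrees 0…11.
[t¹¹] = 1·0 + 1·1 + 1·0 + 1·1 = 2.

2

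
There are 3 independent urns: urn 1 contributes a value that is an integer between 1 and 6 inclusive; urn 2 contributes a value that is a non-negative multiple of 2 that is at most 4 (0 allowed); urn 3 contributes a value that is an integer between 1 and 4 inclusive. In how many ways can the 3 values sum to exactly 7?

10

The generating function for the choices is (x + x^2 + x^3 + x^4 + x^5 + x^6)·(1 + x^2 + x^4)·(x + x^2 + x^3 + x^4); the count is [x^7].
(x + x^2 + x^3 + x^4 + x^5 + x^6) has coefficients 0,1,1,1,1,1,1 for degrees 0…6.
(1 + x^2 + x^4) has coefficients 1,0,1,0,1,0,0,0 for degrees 0…7.
Finally multiplying by (x + x^2 + x^3 + x^4), the product of all factors after the first has coefficients 0,1,1,2,2,2,2,1 for degrees 0…7.
[x^7] = 1·2 + 1·2 + 1·2 + 1·2 + 1·1 + 1·1 = 10.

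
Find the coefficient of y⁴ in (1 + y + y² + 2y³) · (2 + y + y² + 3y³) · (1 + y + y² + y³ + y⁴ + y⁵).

24

(1 + y + y² + 2y³) has coefficients 1,1,1,2 for degrees 0…3.
(2 + y + y² + 3y³) has coefficients 2,1,1,3,0 for degrees 0…4.
Finally multiplying by (1 + y + y² + y³ + y⁴ + y⁵), the product of all factors after the first has coefficients 2,3,4,7,7 for degrees 0…4.
[y⁴] = 1·7 + 1·7 + 1·4 + 2·3 = 24.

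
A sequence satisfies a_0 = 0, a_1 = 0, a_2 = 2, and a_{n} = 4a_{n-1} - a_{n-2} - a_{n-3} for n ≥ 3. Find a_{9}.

19570

The ordinary generating function has denominator 1 - 4y + y^2 + y^3.
Iterating the recurrence: a_0,…,a_{9} = 0, 0, 2, 8, 30, 110, 402, 1468, 5360, 19570.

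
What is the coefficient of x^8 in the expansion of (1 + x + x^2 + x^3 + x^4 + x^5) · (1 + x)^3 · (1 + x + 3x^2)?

26

(1 + x + x^2 + x^3 + x^4 + x^5) has coefficients 1,1,1,1,1,1 for degrees 0…5.
(1 + x)^3 has coefficients 1,3,3,1,0,0,0,0,0 for degrees 0…8.
Finally multiplying by (1 + x + 3x^2), the product of all factors after the first has coefficients 1,4,9,13,10,3,0,0,0 for degrees 0…8.
[x^8] = 1·0 + 1·0 + 1·0 + 1·3 + 1·10 + 1·13 = 26.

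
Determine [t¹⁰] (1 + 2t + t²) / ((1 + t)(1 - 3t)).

The denominator gives the recurrence a_n = 2a_(n−1) + 3a_(n−2) for n ≥ 3; the numerator fixes a_0 = 1, a_1 = 4, a_2 = 12.
Iterating: 1, 4, 12, 36, 108, 324, 972, 2916, 8748, 26244, 78732, so a_10 = 78732.

78732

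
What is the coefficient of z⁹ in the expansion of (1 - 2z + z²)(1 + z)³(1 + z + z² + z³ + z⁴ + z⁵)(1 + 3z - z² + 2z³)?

2

(1 - 2z + z²) has coefficients 1,-2,1 for degrees 0…2.
(1 + z)³ has coefficients 1,3,3,1,0,0,0,0,0,0 for degrees 0…9.
Multiplying by (1 + z + z² + z³ + z⁴ + z⁵) gives running coefficients 1,4,7,8,8,8,7,4,1,0 for degrees 0…9.
Finally multiplying by (1 + 3z - z² + 2z³), the product of all factors after the first has coefficients 1,7,18,27,33,38,39,33,22,13 for degrees 0…9.
[z⁹] = 1·13 − 2·22 + 1·33 = 2.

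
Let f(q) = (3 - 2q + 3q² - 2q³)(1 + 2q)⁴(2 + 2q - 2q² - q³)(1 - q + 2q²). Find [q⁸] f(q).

(3 - 2q + 3q² - 2q³) has coefficients 3,-2,3,-2 for degrees 0…3.
(1 + 2q)⁴ has coefficients 1,8,24,32,16,0,0,0,0 for degrees 0…8.
Multiplying by (2 + 2q - 2q² - q³) gives running coefficients 2,18,62,95,40,-56,-64,-16,0 for degrees 0…8.
Finally multiplying by (1 - q + 2q²), the product of all factors after the first has coefficients 2,16,48,69,69,94,72,-64,-112 for degrees 0…8.
[q⁸] = 3·(-112) − 2·(-64) + 3·72 − 2·94 = -180.

-180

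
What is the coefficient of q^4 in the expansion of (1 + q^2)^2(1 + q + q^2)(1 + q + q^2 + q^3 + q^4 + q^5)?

(1 + q^2)^2 has coefficients 1,0,2,0,1 for degrees 0…4.
(1 + q + q^2) has coefficients 1,1,1,0,0 for degrees 0…4.
Finally multiplying by (1 + q + q^2 + q^3 + q^4 + q^5), the product of all factors after the first has coefficients 1,2,3,3,3 for degrees 0…4.
[q^4] = 1·3 + 2·3 + 1·1 = 10.

10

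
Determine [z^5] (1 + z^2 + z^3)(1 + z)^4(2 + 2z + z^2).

(1 + z^2 + z^3) has coefficients 1,0,1,1 for degrees 0…3.
(1 + z)^4 has coefficients 1,4,6,4,1,0 for degrees 0…5.
Finally multiplying by (2 + 2z + z^2), the product of all factors after the first has coefficients 2,10,21,24,16,6 for degrees 0…5.
[z^5] = 1·6 + 1·24 + 1·21 = 51.

51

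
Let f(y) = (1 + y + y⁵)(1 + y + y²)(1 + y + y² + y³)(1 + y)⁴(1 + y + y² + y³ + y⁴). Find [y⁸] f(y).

352

(1 + y + y⁵) has coefficients 1,1,0,0,0,1 for degrees 0…5.
(1 + y + y²) has coefficients 1,1,1,0,0,0,0,0,0 for degrees 0…8.
Multiplying by (1 + y + y² + y³) gives running coefficients 1,2,3,3,2,1,0,0,0 for degrees 0…8.
Multiplying by (1 + y)⁴ gives running coefficients 1,6,17,31,41,41,31,17,6 for degrees 0…8.
Finally multiplying by (1 + y + y² + y³ + y⁴), the product of all factors after the first has coefficients 1,7,24,55,96,136,161,161,136 for degrees 0…8.
[y⁸] = 1·136 + 1·161 + 1·55 = 352.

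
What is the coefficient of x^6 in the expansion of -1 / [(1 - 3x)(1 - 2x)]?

Partial fractions give a closed form: a_n = (-3)·3^n + (2)·2^n.
At n = 6: a_6 = -2059.

-2059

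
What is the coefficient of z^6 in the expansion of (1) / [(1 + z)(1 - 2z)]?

43

Partial fractions give a closed form: a_n = (1/3)·(-1)^n + (2/3)·2^n.
At n = 6: a_6 = 43.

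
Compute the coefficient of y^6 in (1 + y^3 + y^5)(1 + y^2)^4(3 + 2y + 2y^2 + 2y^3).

36

(1 + y^3 + y^5) has coefficients 1,0,0,1,0,1 for degrees 0…5.
(1 + y^2)^4 has coefficients 1,0,4,0,6,0,4 for degrees 0…6.
Finally multiplying by (3 + 2y + 2y^2 + 2y^3), the product of all factors after the first has coefficients 3,2,14,10,26,20,24 for degrees 0…6.
[y^6] = 1·24 + 1·10 + 1·2 = 36.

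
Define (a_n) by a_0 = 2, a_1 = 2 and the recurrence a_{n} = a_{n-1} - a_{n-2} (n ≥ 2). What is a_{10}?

-2

The ordinary generating function has denominator 1 - q + q^2.
Iterating the recurrence: a_0,…,a_{10} = 2, 2, 0, -2, -2, 0, 2, 2, 0, -2, -2.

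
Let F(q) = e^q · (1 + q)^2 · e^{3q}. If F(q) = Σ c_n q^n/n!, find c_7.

The EGF product rule gives c_7 = Σ_{k_1+k_2+k_3=7} C(7; k_1,k_2,k_3) · ∏ g_i(k_i), where e^q gives (1)^k; (1+q)^2 gives the falling factorial (2)_k; e^{3q} gives (3)^k.
g_1(k) for k = 0…7: 1, 1, 1, 1, 1, 1, 1, 1.
g_2(k) for k = 0…7: 1, 2, 2, 0, 0, 0, 0, 0.
g_3(k) for k = 0…7: 1, 3, 9, 27, 81, 243, 729, 2187.
First combine the last two factors: h(k) = Σ_j C(k,j)·g_2(j)·g_3(k−j) for k = 0…7: 1, 5, 23, 99, 405, 1593, 6075, 22599.
c_7 = Σ_k C(7,k)·g_1(k)·h(7−k) = 1·1·22599 + 7·1·6075 + 21·1·1593 + 35·1·405 + 35·1·99 + 21·1·23 + 7·1·5 + 1·1·1 = 22599 + 42525 + 33453 + 14175 + 3465 + 483 + 35 + 1 = 116736.

116736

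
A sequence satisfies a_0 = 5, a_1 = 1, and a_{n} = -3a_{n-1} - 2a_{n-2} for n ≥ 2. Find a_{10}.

The ordinary generating function has denominator 1 + 3q + 2q^2.
Iterating the recurrence: a_0,…,a_{10} = 5, 1, -13, 37, -85, 181, -373, 757, -1525, 3061, -6133.

-6133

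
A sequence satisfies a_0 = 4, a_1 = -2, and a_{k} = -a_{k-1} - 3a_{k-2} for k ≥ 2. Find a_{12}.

The ordinary generating function has denominator 1 + y + 3y^2.
Iterating the recurrence: a_0,…,a_{12} = 4, -2, -10, 16, 14, -62, 20, 166, -226, -272, 950, -134, -2716.

-2716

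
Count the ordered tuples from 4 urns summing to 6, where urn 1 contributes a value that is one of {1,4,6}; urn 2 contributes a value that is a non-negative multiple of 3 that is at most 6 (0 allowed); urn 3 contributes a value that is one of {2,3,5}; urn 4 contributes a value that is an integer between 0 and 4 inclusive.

5

The generating function for the choices is (q + q^4 + q^6)·(1 + q^3 + q^6)·(q^2 + q^3 + q^5)·(1 + q + q^2 + q^3 + q^4); the count is [q^6].
(q + q^4 + q^6) has coefficients 0,1,0,0,1,0,1 for degrees 0…6.
(1 + q^3 + q^6) has coefficients 1,0,0,1,0,0,1 for degrees 0…6.
Multiplying by (q^2 + q^3 + q^5) gives running coefficients 0,0,1,1,0,2,1 for degrees 0…6.
Finally multiplying by (1 + q + q^2 + q^3 + q^4), the product of all factors after the first has coefficients 0,0,1,2,2,4,5 for degrees 0…6.
[q^6] = 1·4 + 1·1 + 1·0 = 5.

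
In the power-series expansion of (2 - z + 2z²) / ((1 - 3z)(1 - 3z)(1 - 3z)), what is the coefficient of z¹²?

90699264

The denominator gives the recurrence a_n = 9a_(n−1) − 27a_(n−2) + 27a_(n−3) for n ≥ 3; the numerator fixes a_0 = 2, a_1 = 17, a_2 = 101.
Iterating: 2, 17, 101, 504, 2268, 9531, 38151, 147258, 552582, 2027349, 7302393, 25902828, 90699264, so a_12 = 90699264.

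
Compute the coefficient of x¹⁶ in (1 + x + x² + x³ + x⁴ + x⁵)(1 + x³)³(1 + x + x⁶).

4

(1 + x + x² + x³ + x⁴ + x⁵) has coefficients 1,1,1,1,1,1 for degrees 0…5.
(1 + x³)³ has coefficients 1,0,0,3,0,0,3,0,0,1,0,0,0,0,0,0,0 for degrees 0…16.
Finally multiplying by (1 + x + x⁶), the product of all factors after the first has coefficients 1,1,0,3,3,0,4,3,0,4,1,0,3,0,0,1,0 for degrees 0…16.
[x¹⁶] = 1·0 + 1·1 + 1·0 + 1·0 + 1·3 + 1·0 = 4.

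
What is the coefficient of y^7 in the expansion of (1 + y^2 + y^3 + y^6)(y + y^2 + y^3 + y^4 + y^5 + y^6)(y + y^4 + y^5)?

6

(1 + y^2 + y^3 + y^6) has coefficients 1,0,1,1,0,0,1 for degrees 0…6.
(y + y^2 + y^3 + y^4 + y^5 + y^6) has coefficients 0,1,1,1,1,1,1,0 for degrees 0…7.
Finally multiplying by (y + y^4 + y^5), the product of all factors after the first has coefficients 0,0,1,1,1,2,3,3 for degrees 0…7.
[y^7] = 1·3 + 1·2 + 1·1 + 1·0 = 6.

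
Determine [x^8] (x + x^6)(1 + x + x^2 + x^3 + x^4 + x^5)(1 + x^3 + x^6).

3

(x + x^6) has coefficients 0,1,0,0,0,0,1 for degrees 0…6.
(1 + x + x^2 + x^3 + x^4 + x^5) has coefficients 1,1,1,1,1,1,0,0,0 for degrees 0…8.
Finally multiplying by (1 + x^3 + x^6), the product of all factors after the first has coefficients 1,1,1,2,2,2,2,2,2 for degrees 0…8.
[x^8] = 1·2 + 1·1 = 3.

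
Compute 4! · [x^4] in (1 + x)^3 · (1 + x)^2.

The EGF product rule gives c_4 = Σ_{k_1+k_2=4} C(4; k_1,k_2) · ∏ g_i(k_i), where (1+x)^3 gives the falling factorial (3)_k; (1+x)^2 gives the falling factorial (2)_k.
g_1(k) for k = 0…4: 1, 3, 6, 6, 0.
g_2(k) for k = 0…4: 1, 2, 2, 0, 0.
c_4 = Σ_k C(4,k)·g_1(k)·g_2(4−k) = 6·6·2 + 4·6·2 = 72 + 48 = 120.

120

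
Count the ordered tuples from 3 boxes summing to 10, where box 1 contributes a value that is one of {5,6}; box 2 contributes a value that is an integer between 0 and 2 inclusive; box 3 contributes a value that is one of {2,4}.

The generating function for the choices is (z⁵ + z⁶)·(1 + z + z²)·(z² + z⁴); the count is [z¹⁰].
(z⁵ + z⁶) has coefficients 0,0,0,0,0,1,1 for degrees 0…6.
(1 + z + z²) has coefficients 1,1,1,0,0,0,0,0,0,0,0 for degrees 0…10.
Finally multiplying by (z² + z⁴), the product of all factors after the first has coefficients 0,0,1,1,2,1,1,0,0,0,0 for degrees 0…10.
[z¹⁰] = 1·1 + 1·2 = 3.

3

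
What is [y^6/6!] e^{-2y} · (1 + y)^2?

The EGF product rule gives c_6 = Σ_{k_1+k_2=6} C(6; k_1,k_2) · ∏ g_i(k_i), where e^{-2y} gives (-2)^k; (1+y)^2 gives the falling factorial (2)_k.
g_1(k) for k = 0…6: 1, -2, 4, -8, 16, -32, 64.
g_2(k) for k = 0…6: 1, 2, 2, 0, 0, 0, 0.
c_6 = Σ_k C(6,k)·g_1(k)·g_2(6−k) = 15·16·2 + 6·(-32)·2 + 1·64·1 = 480 − 384 + 64 = 160.

160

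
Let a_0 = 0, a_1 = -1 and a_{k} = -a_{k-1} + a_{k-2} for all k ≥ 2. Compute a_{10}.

55

The ordinary generating function has denominator 1 + x - x^2.
Iterating the recurrence: a_0,…,a_{10} = 0, -1, 1, -2, 3, -5, 8, -13, 21, -34, 55.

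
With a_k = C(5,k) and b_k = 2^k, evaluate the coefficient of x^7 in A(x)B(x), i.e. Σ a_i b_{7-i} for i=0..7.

972

Write out a_i and b_{7-i} for i = 0,…,7 and sum the products.
Σ = 1·128 + 5·64 + 10·32 + 10·16 + 5·8 + 1·4 + 0·2 + 0·1 = 972.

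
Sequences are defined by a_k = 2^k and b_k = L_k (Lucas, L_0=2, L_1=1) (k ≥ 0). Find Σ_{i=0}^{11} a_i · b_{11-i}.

Write out a_i and b_{11-i} for i = 0,…,11 and sum the products.
Σ = 1·199 + 2·123 + 4·76 + 8·47 + 16·29 + 32·18 + 64·11 + 128·7 + 256·4 + 512·3 + 1024·1 + 2048·2 = 11445.

11445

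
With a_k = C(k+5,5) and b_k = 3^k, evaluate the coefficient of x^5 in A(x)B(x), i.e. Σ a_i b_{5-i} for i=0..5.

2430

This is [x^5] in the product of the two ordinary generating functions.
Σ = 1·243 + 6·81 + 21·27 + 56·9 + 126·3 + 252·1 = 2430.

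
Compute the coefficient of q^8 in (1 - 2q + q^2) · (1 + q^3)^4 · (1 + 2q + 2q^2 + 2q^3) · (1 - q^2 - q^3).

(1 - 2q + q^2) has coefficients 1,-2,1 for degrees 0…2.
(1 + q^3)^4 has coefficients 1,0,0,4,0,0,6,0,0 for degrees 0…8.
Multiplying by (1 + 2q + 2q^2 + 2q^3) gives running coefficients 1,2,2,6,8,8,14,12,12 for degrees 0…8.
Finally multiplying by (1 - q^2 - q^3), the product of all factors after the first has coefficients 1,2,1,3,4,0,0,-4,-10 for degrees 0…8.
[q^8] = 1·(-10) − 2·(-4) + 1·0 = -2.

-2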